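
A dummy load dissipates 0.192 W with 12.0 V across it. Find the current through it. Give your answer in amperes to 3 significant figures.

From P = V I = I²R = V²/R, with the two given quantities we get I = P / V.
I = 0.192 / 12.0 = 0.01600 A

0.0160 A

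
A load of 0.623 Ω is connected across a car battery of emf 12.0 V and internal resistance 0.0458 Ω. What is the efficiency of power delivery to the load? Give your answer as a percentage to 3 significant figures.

93.2 %

The source delivers εI, of which I²R reaches the load and I²r is lost; since I is common, η = R/(R+r).
η = R / (R + r) = 0.623 / (0.623 + 0.0458) = 0.9315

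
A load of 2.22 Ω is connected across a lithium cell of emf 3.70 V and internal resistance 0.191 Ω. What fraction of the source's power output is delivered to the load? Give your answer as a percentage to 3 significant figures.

92.1 %

Both r and R carry the same current, so the power split is just the resistance split: η = R/(R+r).
η = R / (R + r) = 2.22 / (2.22 + 0.191) = 0.9208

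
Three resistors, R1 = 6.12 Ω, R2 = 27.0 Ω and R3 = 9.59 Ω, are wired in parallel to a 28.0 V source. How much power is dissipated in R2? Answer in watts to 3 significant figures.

29.0 W

Each parallel branch sees the full supply voltage, so P = V²/R applies directly to the target branch.
P_R2 = V² / R2 = (28.0)² / 27.0 Ω = 29.04 W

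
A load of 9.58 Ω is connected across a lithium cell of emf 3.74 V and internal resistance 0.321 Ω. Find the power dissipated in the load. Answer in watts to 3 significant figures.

1.37 W

With r and R in series, I = ε/(r+R); the load dissipates I²R.
I = ε / (r + R) = 3.74 / (0.321 + 9.58) = 0.3777 A
P_load = I² R = (0.3777)² × 9.58 = 1.367 W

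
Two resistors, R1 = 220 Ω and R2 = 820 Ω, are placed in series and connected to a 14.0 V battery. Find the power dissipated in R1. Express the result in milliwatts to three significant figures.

Since the resistors are in series they all carry the loop current I = V/R_total; the power in any one is I²R.
R_total = 220 + 820 = 1040 Ω
I = V / R_total = 14.0 / 1040 = 0.01346 A
P_R1 = I² × R1 = (0.01346)² × 220 = 0.03987 W

39.9 mW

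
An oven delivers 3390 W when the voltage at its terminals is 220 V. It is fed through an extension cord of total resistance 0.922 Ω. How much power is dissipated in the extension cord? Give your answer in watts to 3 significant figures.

219 W

The extension cord and load are in series, so the same current flows in both; the loss is I²R_line.
I = P / V = 3390 / 220 = 15.41 A through the extension cord.
P_line = I² R_line = (15.41)² × 0.922 = 218.9 W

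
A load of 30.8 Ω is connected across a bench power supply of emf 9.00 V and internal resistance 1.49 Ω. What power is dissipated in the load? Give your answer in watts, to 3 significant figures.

2.39 W

With r and R in series, I = ε/(r+R); the load dissipates I²R.
I = ε / (r + R) = 9.00 / (1.49 + 30.8) = 0.2787 A
P_load = I² R = (0.2787)² × 30.8 = 2.393 W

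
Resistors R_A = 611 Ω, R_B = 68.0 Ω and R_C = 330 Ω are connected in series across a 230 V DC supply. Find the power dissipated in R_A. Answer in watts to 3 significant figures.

31.7 W

Series elements share the same current, so find I first, then use P = I²R.
R_total = 611 + 68.0 + 330 = 1009 Ω
I = V / R_total = 230 / 1009 = 0.2279 A
P_R_A = I² × R_A = (0.2279)² × 611 = 31.75 W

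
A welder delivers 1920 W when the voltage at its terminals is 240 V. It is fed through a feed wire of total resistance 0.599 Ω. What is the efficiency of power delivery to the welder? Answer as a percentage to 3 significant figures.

98.0 %

I = P / V = 1920 / 240 = 8.000 A through the feed wire.
P_line = I² R_line = (8.000)² × 0.599 = 38.34 W
P_source = P_load + P_line = 1920 + 38.34 = 1958 W
η = P_load / P_source = 1920 / 1958 = 0.9804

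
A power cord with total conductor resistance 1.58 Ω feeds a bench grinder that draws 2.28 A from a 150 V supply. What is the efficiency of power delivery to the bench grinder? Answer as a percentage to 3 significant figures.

The power cord carries the full 2.28 A.
P_line = I² R_line = (2.280)² × 1.58 = 8.213 W
P_source = V I = 150 × 2.280 = 342.0 W; P_load = 333.8 W
η = P_load / P_source = 333.8 / 342.0 = 0.9760

97.6 %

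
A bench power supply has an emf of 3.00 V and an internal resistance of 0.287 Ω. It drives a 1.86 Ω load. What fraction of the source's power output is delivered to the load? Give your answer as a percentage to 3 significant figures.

η = P_load/(P_load+P_int) = I²R/(I²R+I²r) = R/(R+r) — the I² cancels for series elements.
η = R / (R + r) = 1.86 / (1.86 + 0.287) = 0.8663

86.6 %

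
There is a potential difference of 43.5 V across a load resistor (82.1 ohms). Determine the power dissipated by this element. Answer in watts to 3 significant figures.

23.0 W

V and R are stated; P = V²/R avoids computing the current.
P = (43.5 V)² / 82.1 Ω = 23.05 W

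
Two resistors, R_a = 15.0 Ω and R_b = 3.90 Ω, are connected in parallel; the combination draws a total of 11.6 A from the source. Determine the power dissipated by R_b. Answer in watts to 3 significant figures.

331 W

Only the total current is stated, so first find the parallel equivalent to get the voltage across the combination.
1/R_eq = 1/15.0 + 1/3.90 ⇒ R_eq = 3.095 Ω
V = I_total × R_eq = 11.60 × 3.095 = 35.90 V
P_R_b = V² / R_b = (35.90)² / 3.90 = 330.6 W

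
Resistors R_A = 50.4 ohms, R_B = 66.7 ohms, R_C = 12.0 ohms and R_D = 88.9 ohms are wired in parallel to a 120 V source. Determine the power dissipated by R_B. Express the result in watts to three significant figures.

216 W

Every branch has 120 V across it, so for R_B the power is simply V²/R.
P_R_B = V² / R_B = (120)² / 66.7 Ω = 215.9 W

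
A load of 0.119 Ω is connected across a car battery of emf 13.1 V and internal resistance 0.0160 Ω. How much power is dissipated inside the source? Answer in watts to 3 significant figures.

151 W

r is in series with the load, so it carries the full circuit current — the loss in it is I²r.
I = ε / (r + R) = 13.1 / (0.0160 + 0.119) = 97.04 A
P_int = I² r = (97.04)² × 0.0160 = 150.7 W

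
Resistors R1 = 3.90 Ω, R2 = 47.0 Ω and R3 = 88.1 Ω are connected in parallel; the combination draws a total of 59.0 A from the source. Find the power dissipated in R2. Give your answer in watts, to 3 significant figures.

Parallel branches share V, not I — compute V via R_eq, then use V²/R for the target branch.
1/R_eq = 1/3.90 + 1/47.0 + 1/88.1 ⇒ R_eq = 3.460 Ω
V = I_total × R_eq = 59.00 × 3.460 = 204.1 V
P_R2 = V² / R2 = (204.1)² / 47.0 = 886.5 W

887 W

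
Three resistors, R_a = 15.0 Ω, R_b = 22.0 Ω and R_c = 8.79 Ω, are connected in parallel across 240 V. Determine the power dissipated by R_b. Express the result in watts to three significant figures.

The supply voltage appears across each parallel branch — just use P = V²/R_b.
P_R_b = V² / R_b = (240)² / 22.0 Ω = 2618 W

2620 W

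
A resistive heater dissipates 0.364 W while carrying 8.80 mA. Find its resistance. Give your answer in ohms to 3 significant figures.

Rearranging the power relation for the two known quantities gives R = P / I².
R = 0.364 / (0.008800)² = 4700 Ω

4700 Ω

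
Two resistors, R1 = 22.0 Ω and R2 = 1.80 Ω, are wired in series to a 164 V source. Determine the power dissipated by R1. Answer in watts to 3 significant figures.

Since the resistors are in series they all carry the loop current I = V/R_total; the power in any one is I²R.
R_total = 22.0 + 1.80 = 23.80 Ω
I = V / R_total = 164 / 23.80 = 6.891 A
P_R1 = I² × R1 = (6.891)² × 22.0 = 1045 W

1040 W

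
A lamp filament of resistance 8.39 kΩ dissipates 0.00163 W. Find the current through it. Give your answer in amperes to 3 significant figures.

0.000441 A

Inverting the appropriate power form: I = √(P / R).
I = √(0.00163 / 8390) = 0.0004408 A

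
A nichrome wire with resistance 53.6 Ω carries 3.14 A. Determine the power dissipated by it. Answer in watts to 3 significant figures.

528 W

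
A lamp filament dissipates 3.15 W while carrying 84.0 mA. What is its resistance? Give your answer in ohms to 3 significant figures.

446 Ω

Inverting the appropriate power form: R = P / I².
R = 3.15 / (0.08400)² = 446.4 Ω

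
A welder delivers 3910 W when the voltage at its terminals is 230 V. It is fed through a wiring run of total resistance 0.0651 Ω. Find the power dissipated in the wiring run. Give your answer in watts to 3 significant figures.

18.8 W

Line loss is just I²R for the cable — we know both I and R_line directly.
I = P / V = 3910 / 230 = 17.00 A through the wiring run.
P_line = I² R_line = (17.00)² × 0.0651 = 18.81 W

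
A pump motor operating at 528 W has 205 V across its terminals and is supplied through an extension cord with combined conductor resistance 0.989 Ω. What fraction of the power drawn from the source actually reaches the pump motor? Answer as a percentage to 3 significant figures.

98.8 %

I = P / V = 528 / 205 = 2.576 A through the extension cord.
P_line = I² R_line = (2.576)² × 0.989 = 6.561 W
P_source = P_load + P_line = 528.0 + 6.561 = 534.6 W
η = P_load / P_source = 528.0 / 534.6 = 0.9877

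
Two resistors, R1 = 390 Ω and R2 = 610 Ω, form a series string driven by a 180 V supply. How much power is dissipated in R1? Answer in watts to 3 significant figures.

12.6 W

The current is common to all series resistors; compute it, then apply P = I²R for the target.
R_total = 390 + 610 = 1000 Ω
I = V / R_total = 180 / 1000 = 0.1800 A
P_R1 = I² × R1 = (0.1800)² × 390 = 12.64 W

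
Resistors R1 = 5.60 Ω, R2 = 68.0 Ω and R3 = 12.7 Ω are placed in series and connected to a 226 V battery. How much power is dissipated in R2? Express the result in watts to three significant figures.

466 W

In a series string the same current flows through every resistor — find that current, then P = I²R for the one we want.
R_total = 5.60 + 68.0 + 12.7 = 86.30 Ω
I = V / R_total = 226 / 86.30 = 2.619 A
P_R2 = I² × R2 = (2.619)² × 68.0 = 466.3 W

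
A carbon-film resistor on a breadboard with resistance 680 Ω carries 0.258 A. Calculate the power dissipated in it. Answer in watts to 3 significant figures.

45.3 W

The current through and the resistance of the element are both given; use P = I²R.
P = (0.2580 A)² × 680 Ω = 45.26 W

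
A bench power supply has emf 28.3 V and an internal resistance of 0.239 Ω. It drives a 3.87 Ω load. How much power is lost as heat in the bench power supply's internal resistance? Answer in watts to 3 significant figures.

11.3 W

The internal resistance carries the same current as the load; P_int = I²r.
I = ε / (r + R) = 28.3 / (0.239 + 3.87) = 6.887 A
P_int = I² r = (6.887)² × 0.239 = 11.34 W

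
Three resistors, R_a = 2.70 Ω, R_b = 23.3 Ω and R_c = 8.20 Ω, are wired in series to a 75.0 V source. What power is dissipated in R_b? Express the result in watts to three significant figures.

112 W

Every series element carries the same I. Get I from the total resistance, then P = I² × R_b.
R_total = 2.70 + 23.3 + 8.20 = 34.20 Ω
I = V / R_total = 75.0 / 34.20 = 2.193 A
P_R_b = I² × R_b = (2.193)² × 23.3 = 112.1 W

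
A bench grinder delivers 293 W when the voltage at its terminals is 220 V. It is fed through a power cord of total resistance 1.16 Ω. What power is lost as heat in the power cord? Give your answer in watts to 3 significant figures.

Only the current and the line resistance are needed for the I²R loss.
I = P / V = 293 / 220 = 1.332 A through the power cord.
P_line = I² R_line = (1.332)² × 1.16 = 2.058 W

2.06 W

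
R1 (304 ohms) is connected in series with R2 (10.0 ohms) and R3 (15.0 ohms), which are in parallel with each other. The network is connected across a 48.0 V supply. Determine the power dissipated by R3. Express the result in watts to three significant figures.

0.0575 W

Reduce the parallel pair to R_p first; the network is then a simple series string.
R_p = (10.0×15.0)/(10.0+15.0) = 6.000 Ω
R_total = 304 + 6.000 = 310.0 Ω
I = V / R_total = 48.0 / 310.0 = 0.1548 A
Voltage across the parallel pair: V_p = I × R_p = 0.1548 × 6.000 = 0.9290 V
R3 sees V_p directly, so P = V_p² / R3.
P_R3 = (0.9290)² / 15.0 = 0.05754 W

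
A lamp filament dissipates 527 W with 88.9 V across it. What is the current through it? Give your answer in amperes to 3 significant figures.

5.93 A

The two known quantities fix the third via I = P / V.
I = 527 / 88.9 = 5.928 A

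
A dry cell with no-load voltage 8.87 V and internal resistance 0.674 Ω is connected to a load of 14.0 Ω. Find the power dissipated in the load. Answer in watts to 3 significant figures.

Find the circuit current first, then P = I²R for the load (series elements share I).
I = ε / (r + R) = 8.87 / (0.674 + 14.0) = 0.6045 A
P_load = I² R = (0.6045)² × 14.0 = 5.115 W

5.12 W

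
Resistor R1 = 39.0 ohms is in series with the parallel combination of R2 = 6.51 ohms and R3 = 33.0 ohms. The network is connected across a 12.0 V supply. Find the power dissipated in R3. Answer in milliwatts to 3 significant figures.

Replace R2 and R3 with their parallel equivalent so the circuit becomes R1 in series with R_p.
R_p = (6.51×33.0)/(6.51+33.0) = 5.437 Ω
R_total = 39.0 + 5.437 = 44.44 Ω
I = V / R_total = 12.0 / 44.44 = 0.2700 A
Voltage across the parallel pair: V_p = I × R_p = 0.2700 × 5.437 = 1.468 V
R3 sees V_p directly, so P = V_p² / R3.
P_R3 = (1.468)² / 33.0 = 0.06533 W

65.3 mW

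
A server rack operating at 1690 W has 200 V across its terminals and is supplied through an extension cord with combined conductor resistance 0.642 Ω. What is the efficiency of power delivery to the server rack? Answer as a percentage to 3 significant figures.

97.4 %

I = P / V = 1690 / 200 = 8.450 A through the extension cord.
P_line = I² R_line = (8.450)² × 0.642 = 45.84 W
P_source = P_load + P_line = 1690 + 45.84 = 1736 W
η = P_load / P_source = 1690 / 1736 = 0.9736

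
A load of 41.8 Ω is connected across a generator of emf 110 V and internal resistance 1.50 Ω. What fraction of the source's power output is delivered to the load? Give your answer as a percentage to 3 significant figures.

96.5 %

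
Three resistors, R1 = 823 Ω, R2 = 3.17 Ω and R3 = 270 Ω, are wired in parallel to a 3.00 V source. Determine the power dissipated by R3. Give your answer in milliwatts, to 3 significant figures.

33.3 mW

R3 sits directly across the source, so P = V²/R with V = 3.00 V.
P_R3 = V² / R3 = (3.00)² / 270 Ω = 0.03333 W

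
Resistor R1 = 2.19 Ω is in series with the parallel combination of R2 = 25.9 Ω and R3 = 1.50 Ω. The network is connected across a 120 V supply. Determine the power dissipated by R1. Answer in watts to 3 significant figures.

2420 W

Reduce the parallel pair to R_p first; the network is then a simple series string.
R_p = (25.9×1.50)/(25.9+1.50) = 1.418 Ω
R_total = 2.19 + 1.418 = 3.608 Ω
I = V / R_total = 120 / 3.608 = 33.26 A
R1 carries the full series current, so P = I²R.
P_R1 = (33.26)² × 2.19 = 2423 W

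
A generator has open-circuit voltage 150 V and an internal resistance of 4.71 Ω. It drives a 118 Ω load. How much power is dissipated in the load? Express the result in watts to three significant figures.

With r and R in series, I = ε/(r+R); the load dissipates I²R.
I = ε / (r + R) = 150 / (4.71 + 118) = 1.222 A
P_load = I² R = (1.222)² × 118 = 176.3 W

176 W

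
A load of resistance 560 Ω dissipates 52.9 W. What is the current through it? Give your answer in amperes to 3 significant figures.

The two known quantities fix the third via I = √(P / R).
I = √(52.9 / 560) = 0.3074 A

0.307 A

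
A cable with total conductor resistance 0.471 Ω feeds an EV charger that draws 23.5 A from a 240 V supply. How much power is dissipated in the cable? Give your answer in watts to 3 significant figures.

260 W

Only the current and the line resistance are needed for the I²R loss.
The cable carries the full 23.5 A.
P_line = I² R_line = (23.50)² × 0.471 = 260.1 W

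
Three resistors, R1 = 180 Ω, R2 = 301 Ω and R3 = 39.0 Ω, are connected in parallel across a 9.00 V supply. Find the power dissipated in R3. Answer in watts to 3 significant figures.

The supply voltage appears across each parallel branch — just use P = V²/R3.
P_R3 = V² / R3 = (9.00)² / 39.0 Ω = 2.077 W

2.08 W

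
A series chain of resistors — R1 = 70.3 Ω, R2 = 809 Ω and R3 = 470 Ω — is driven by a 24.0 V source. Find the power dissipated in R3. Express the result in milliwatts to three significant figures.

Every series element carries the same I. Get I from the total resistance, then P = I² × R3.
R_total = 70.3 + 809 + 470 = 1349 Ω
I = V / R_total = 24.0 / 1349 = 0.01779 A
P_R3 = I² × R3 = (0.01779)² × 470 = 0.1487 W

149 mW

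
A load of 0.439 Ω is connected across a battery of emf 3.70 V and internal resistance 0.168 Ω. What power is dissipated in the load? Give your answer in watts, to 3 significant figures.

With r and R in series, I = ε/(r+R); the load dissipates I²R.
I = ε / (r + R) = 3.70 / (0.168 + 0.439) = 6.096 A
P_load = I² R = (6.096)² × 0.439 = 16.31 W

16.3 W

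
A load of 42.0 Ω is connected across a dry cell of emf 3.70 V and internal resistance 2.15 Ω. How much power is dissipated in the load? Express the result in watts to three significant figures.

The internal resistance and the load are in series, so the same I flows through both; get I from ε/(r+R), then I²R for the load.
I = ε / (r + R) = 3.70 / (2.15 + 42.0) = 0.08381 A
P_load = I² R = (0.08381)² × 42.0 = 0.2950 W

0.295 W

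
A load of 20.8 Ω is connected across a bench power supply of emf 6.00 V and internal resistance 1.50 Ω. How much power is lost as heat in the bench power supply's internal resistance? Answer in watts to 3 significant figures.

0.109 W

r is in series with the load, so it carries the full circuit current — the loss in it is I²r.
I = ε / (r + R) = 6.00 / (1.50 + 20.8) = 0.2691 A
P_int = I² r = (0.2691)² × 1.50 = 0.1086 W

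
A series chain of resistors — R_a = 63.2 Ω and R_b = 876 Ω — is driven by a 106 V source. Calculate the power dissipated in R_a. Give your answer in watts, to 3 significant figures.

0.805 W

The current is common to all series resistors; compute it, then apply P = I²R for the target.
R_total = 63.2 + 876 = 939.2 Ω
I = V / R_total = 106 / 939.2 = 0.1129 A
P_R_a = I² × R_a = (0.1129)² × 63.2 = 0.8050 W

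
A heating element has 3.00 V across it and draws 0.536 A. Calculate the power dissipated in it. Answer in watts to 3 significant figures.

1.61 W

V and I are known directly — P = V I, no intermediate step needed.
P = 3.00 V × 0.5360 A = 1.608 W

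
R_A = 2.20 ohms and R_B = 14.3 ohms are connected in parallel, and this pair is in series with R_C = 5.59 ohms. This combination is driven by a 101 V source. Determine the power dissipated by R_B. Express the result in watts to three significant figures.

Combine R_A and R_B into their parallel equivalent first, reducing the network to two series resistors.
R_p = (2.20×14.3)/(2.20+14.3) = 1.907 Ω
R_total = R_p + 5.59 = 1.907 + 5.59 = 7.497 Ω
I = V / R_total = 101 / 7.497 = 13.47 A
Voltage across the parallel pair: V_p = I × R_p = 13.47 × 1.907 = 25.69 V
R_B has V_p across it, so P = V_p²/R_B.
P_R_B = (25.69)² / 14.3 = 46.14 W

46.1 W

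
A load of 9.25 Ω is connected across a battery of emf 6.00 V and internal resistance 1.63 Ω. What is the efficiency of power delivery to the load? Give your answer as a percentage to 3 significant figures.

85.0 %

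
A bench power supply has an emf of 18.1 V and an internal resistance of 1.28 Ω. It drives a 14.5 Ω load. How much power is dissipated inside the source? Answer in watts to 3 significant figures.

1.68 W

Internal loss is I²r, with I set by the total series resistance r+R.
I = ε / (r + R) = 18.1 / (1.28 + 14.5) = 1.147 A
P_int = I² r = (1.147)² × 1.28 = 1.684 W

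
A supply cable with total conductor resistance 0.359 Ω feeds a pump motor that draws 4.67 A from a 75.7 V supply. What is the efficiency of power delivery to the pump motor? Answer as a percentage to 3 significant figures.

The supply cable carries the full 4.67 A.
P_line = I² R_line = (4.670)² × 0.359 = 7.829 W
P_source = V I = 75.7 × 4.670 = 353.5 W; P_load = 345.7 W
η = P_load / P_source = 345.7 / 353.5 = 0.9779

97.8 %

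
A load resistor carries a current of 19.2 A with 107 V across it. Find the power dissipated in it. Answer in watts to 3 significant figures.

V and I are known directly — P = V I, no intermediate step needed.
P = 107 V × 19.20 A = 2054 W

2050 W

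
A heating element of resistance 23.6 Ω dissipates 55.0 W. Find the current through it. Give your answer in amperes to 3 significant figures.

1.53 A

From P = V I = I²R = V²/R, with the two given quantities we get I = √(P / R).
I = √(55.0 / 23.6) = 1.527 A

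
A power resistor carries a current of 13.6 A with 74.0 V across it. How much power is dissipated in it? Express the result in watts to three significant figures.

Both the voltage across and the current through the element are known, so P = V I applies directly.
P = 74.0 V × 13.60 A = 1006 W

1010 W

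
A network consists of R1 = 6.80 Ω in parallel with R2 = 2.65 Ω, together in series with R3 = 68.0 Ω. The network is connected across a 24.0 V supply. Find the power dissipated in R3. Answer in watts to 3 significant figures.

8.01 W

Reduce the parallel combination to a single R_p; the circuit then becomes R_p in series with the remaining resistor.
R_p = (6.80×2.65)/(6.80+2.65) = 1.907 Ω
R_total = R_p + 68.0 = 1.907 + 68.0 = 69.91 Ω
I = V / R_total = 24.0 / 69.91 = 0.3433 A
R3 carries the full series current, so P = I²R.
P_R3 = (0.3433)² × 68.0 = 8.015 W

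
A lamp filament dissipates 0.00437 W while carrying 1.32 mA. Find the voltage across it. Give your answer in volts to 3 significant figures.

3.31 V

Inverting the appropriate power form: V = P / I.
V = 0.00437 / 0.001320 = 3.311 V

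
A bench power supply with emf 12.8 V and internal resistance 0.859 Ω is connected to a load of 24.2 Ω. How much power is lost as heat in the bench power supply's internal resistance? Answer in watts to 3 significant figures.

0.224 W

The source's internal resistance is just another series element carrying I; its dissipation is I²r.
I = ε / (r + R) = 12.8 / (0.859 + 24.2) = 0.5108 A
P_int = I² r = (0.5108)² × 0.859 = 0.2241 W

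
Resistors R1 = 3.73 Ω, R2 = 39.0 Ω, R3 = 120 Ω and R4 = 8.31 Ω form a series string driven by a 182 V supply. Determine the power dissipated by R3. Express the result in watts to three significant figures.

136 W

Series elements share the same current, so find I first, then use P = I²R.
R_total = 3.73 + 39.0 + 120 + 8.31 = 171.0 Ω
I = V / R_total = 182 / 171.0 = 1.064 A
P_R3 = I² × R3 = (1.064)² × 120 = 135.9 W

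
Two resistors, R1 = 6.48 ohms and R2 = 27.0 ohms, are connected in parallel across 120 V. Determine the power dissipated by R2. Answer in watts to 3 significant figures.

533 W

R2 sits directly across the source, so P = V²/R with V = 120 V.
P_R2 = V² / R2 = (120)² / 27.0 Ω = 533.3 W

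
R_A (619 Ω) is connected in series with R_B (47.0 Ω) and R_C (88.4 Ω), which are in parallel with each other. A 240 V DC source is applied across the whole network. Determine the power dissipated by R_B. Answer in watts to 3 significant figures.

2.73 W

Reduce the parallel pair to R_p first; the network is then a simple series string.
R_p = (47.0×88.4)/(47.0+88.4) = 30.69 Ω
R_total = 619 + 30.69 = 649.7 Ω
I = V / R_total = 240 / 649.7 = 0.3694 A
Voltage across the parallel pair: V_p = I × R_p = 0.3694 × 30.69 = 11.34 V
R_B sees V_p directly, so P = V_p² / R_B.
P_R_B = (11.34)² / 47.0 = 2.734 W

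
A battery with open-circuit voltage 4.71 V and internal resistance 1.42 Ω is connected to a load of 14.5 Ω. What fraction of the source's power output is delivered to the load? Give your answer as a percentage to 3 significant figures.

Efficiency is P_load / P_total. With a series r and R sharing the same I, P = I²R for each, so η = R/(R+r).
η = R / (R + r) = 14.5 / (14.5 + 1.42) = 0.9108

91.1 %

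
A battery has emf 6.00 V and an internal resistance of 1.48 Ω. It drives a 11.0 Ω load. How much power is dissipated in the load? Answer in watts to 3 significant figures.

Load and internal resistance form a series loop — compute the loop current, then the load power via I²R.
I = ε / (r + R) = 6.00 / (1.48 + 11.0) = 0.4808 A
P_load = I² R = (0.4808)² × 11.0 = 2.543 W

2.54 W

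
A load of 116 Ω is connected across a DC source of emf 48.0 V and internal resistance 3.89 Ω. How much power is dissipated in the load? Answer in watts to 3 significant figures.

18.6 W

Find the circuit current first, then P = I²R for the load (series elements share I).
I = ε / (r + R) = 48.0 / (3.89 + 116) = 0.4004 A
P_load = I² R = (0.4004)² × 116 = 18.59 W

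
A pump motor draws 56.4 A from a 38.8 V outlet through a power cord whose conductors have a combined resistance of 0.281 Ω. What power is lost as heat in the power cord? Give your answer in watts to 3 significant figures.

Only the current and the line resistance are needed for the I²R loss.
The power cord carries the full 56.4 A.
P_line = I² R_line = (56.40)² × 0.281 = 893.8 W

894 W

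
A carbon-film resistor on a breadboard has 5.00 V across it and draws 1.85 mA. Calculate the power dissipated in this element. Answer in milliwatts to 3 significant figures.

9.25 mW

V and I are known directly — P = V I, no intermediate step needed.
P = 5.00 V × 0.001850 A = 0.009250 W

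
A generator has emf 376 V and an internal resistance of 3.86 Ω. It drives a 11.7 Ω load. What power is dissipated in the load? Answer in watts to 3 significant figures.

The internal resistance and the load are in series, so the same I flows through both; get I from ε/(r+R), then I²R for the load.
I = ε / (r + R) = 376 / (3.86 + 11.7) = 24.16 A
P_load = I² R = (24.16)² × 11.7 = 6832 W

6830 W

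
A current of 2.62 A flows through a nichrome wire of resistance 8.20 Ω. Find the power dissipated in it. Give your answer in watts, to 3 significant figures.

The current through and the resistance of the element are both given; use P = I²R.
P = (2.620 A)² × 8.20 Ω = 56.29 W

56.3 W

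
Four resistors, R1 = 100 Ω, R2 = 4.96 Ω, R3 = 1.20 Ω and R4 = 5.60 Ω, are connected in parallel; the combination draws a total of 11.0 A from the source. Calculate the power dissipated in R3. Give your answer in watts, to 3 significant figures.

67.4 W

We need the common branch voltage; get it from I_total × R_eq, then P = V²/R for the branch.
1/R_eq = 1/100 + 1/4.96 + 1/1.20 + 1/5.60 ⇒ R_eq = 0.8173 Ω
V = I_total × R_eq = 11.00 × 0.8173 = 8.990 V
P_R3 = V² / R3 = (8.990)² / 1.20 = 67.36 W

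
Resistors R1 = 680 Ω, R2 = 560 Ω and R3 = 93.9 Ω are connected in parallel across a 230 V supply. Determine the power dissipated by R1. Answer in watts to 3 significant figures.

Every branch has 230 V across it, so for R1 the power is simply V²/R.
P_R1 = V² / R1 = (230)² / 680 Ω = 77.79 W

77.8 W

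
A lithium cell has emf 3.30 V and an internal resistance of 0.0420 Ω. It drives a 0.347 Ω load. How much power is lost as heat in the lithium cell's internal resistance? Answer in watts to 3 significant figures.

r is in series with the load, so it carries the full circuit current — the loss in it is I²r.
I = ε / (r + R) = 3.30 / (0.0420 + 0.347) = 8.483 A
P_int = I² r = (8.483)² × 0.0420 = 3.023 W

3.02 W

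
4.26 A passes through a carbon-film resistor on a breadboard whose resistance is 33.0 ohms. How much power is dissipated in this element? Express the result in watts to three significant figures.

599 W

With I and R stated, P = I²R applies in one step.
P = (4.260 A)² × 33.0 Ω = 598.9 W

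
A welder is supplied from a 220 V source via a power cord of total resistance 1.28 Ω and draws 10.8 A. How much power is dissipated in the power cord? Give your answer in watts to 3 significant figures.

149 W

The power cord is a series resistance carrying the load current; its dissipation is I²R_line.
The power cord carries the full 10.8 A.
P_line = I² R_line = (10.80)² × 1.28 = 149.3 W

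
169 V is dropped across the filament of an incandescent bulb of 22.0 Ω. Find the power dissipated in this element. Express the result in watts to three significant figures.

1300 W

We know the drop across the element and its resistance — P = V²/R, one step.
P = (169 V)² / 22.0 Ω = 1298 W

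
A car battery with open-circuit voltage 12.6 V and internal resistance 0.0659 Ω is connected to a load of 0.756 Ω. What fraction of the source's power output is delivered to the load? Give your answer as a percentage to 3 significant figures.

92.0 %

Efficiency is P_load / P_total. With a series r and R sharing the same I, P = I²R for each, so η = R/(R+r).
η = R / (R + r) = 0.756 / (0.756 + 0.0659) = 0.9198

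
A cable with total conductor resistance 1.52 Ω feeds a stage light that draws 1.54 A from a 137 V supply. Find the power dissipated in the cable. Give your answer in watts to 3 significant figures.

Only the current and the line resistance are needed for the I²R loss.
The cable carries the full 1.54 A.
P_line = I² R_line = (1.540)² × 1.52 = 3.605 W

3.60 W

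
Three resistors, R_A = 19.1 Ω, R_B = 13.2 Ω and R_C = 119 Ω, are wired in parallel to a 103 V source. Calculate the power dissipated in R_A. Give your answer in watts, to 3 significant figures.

555 W

Parallel branches share the same voltage; P = V²/R gives the branch power in one step.
P_R_A = V² / R_A = (103)² / 19.1 Ω = 555.4 W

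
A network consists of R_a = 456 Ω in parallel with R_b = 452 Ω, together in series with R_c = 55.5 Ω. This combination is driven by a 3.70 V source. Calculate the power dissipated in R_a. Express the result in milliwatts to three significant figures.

First find R_p for the parallel pair, then treat R_p + R_c as a series loop.
R_p = (456×452)/(456+452) = 227.0 Ω
R_total = R_p + 55.5 = 227.0 + 55.5 = 282.5 Ω
I = V / R_total = 3.70 / 282.5 = 0.01310 A
Voltage across the parallel pair: V_p = I × R_p = 0.01310 × 227.0 = 2.973 V
Use P = V²/R for R_a with V = V_p.
P_R_a = (2.973)² / 456 = 0.01938 W

19.4 mW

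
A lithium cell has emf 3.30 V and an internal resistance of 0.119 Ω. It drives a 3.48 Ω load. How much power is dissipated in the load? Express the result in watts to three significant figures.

2.93 W

The internal resistance and the load are in series, so the same I flows through both; get I from ε/(r+R), then I²R for the load.
I = ε / (r + R) = 3.30 / (0.119 + 3.48) = 0.9169 A
P_load = I² R = (0.9169)² × 3.48 = 2.926 W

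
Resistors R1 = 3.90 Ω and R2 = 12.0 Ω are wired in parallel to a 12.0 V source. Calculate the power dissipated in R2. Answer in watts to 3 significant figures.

12.0 W

Every branch has 12.0 V across it, so for R2 the power is simply V²/R.
P_R2 = V² / R2 = (12.0)² / 12.0 Ω = 12.00 W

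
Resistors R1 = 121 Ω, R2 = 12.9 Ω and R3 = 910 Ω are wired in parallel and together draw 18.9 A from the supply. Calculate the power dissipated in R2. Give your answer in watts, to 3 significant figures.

3670 W

We need the common branch voltage; get it from I_total × R_eq, then P = V²/R for the branch.
1/R_eq = 1/121 + 1/12.9 + 1/910 ⇒ R_eq = 11.51 Ω
V = I_total × R_eq = 18.90 × 11.51 = 217.5 V
P_R2 = V² / R2 = (217.5)² / 12.9 = 3668 W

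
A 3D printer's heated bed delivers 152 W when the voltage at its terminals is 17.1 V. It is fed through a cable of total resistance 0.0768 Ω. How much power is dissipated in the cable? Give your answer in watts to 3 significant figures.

6.07 W

Only the current and the line resistance are needed for the I²R loss.
I = P / V = 152 / 17.1 = 8.889 A through the cable.
P_line = I² R_line = (8.889)² × 0.0768 = 6.068 W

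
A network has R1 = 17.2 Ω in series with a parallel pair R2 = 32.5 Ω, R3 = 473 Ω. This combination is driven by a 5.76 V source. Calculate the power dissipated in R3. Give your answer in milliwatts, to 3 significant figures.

Reduce the parallel pair to R_p first; the network is then a simple series string.
R_p = (32.5×473)/(32.5+473) = 30.41 Ω
R_total = 17.2 + 30.41 = 47.61 Ω
I = V / R_total = 5.76 / 47.61 = 0.1210 A
Voltage across the parallel pair: V_p = I × R_p = 0.1210 × 30.41 = 3.679 V
R3 sees V_p directly, so P = V_p² / R3.
P_R3 = (3.679)² / 473 = 0.02862 W

28.6 mW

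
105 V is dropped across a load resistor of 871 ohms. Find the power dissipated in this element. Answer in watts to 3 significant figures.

We know the drop across the element and its resistance — P = V²/R, one step.
P = (105 V)² / 871 Ω = 12.66 W

12.7 W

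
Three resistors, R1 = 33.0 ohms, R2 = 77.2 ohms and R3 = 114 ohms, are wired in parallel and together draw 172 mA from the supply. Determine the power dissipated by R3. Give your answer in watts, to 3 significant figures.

0.0959 W

The branches share the same voltage, but only the total current is given — find V from the equivalent resistance first.
1/R_eq = 1/33.0 + 1/77.2 + 1/114 ⇒ R_eq = 19.22 Ω
V = I_total × R_eq = 0.1720 × 19.22 = 3.306 V
P_R3 = V² / R3 = (3.306)² / 114 = 0.09587 W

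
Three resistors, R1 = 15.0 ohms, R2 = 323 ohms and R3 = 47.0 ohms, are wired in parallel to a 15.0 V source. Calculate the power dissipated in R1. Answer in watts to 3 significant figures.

15.0 W

Every branch has 15.0 V across it, so for R1 the power is simply V²/R.
P_R1 = V² / R1 = (15.0)² / 15.0 Ω = 15.00 W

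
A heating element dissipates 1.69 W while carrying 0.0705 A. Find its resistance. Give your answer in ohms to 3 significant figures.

340 Ω

The two known quantities fix the third via R = P / I².
R = 1.69 / (0.07050)² = 340.0 Ω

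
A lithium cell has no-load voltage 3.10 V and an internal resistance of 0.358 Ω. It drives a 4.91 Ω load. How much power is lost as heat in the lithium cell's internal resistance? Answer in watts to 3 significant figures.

0.124 W

Internal loss is I²r, with I set by the total series resistance r+R.
I = ε / (r + R) = 3.10 / (0.358 + 4.91) = 0.5885 A
P_int = I² r = (0.5885)² × 0.358 = 0.1240 W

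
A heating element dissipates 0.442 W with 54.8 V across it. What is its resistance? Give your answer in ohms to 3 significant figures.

From P = V I = I²R = V²/R, with the two given quantities we get R = V² / P.
R = (54.8)² / 0.442 = 6794 Ω

6790 Ω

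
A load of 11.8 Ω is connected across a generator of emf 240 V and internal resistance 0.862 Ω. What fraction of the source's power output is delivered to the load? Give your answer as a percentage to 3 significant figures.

The source delivers εI, of which I²R reaches the load and I²r is lost; since I is common, η = R/(R+r).
η = R / (R + r) = 11.8 / (11.8 + 0.862) = 0.9319

93.2 %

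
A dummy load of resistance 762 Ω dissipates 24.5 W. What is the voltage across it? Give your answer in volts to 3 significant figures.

137 V

The two known quantities fix the third via V = √(P R).
V = √(24.5 × 762) = 136.6 V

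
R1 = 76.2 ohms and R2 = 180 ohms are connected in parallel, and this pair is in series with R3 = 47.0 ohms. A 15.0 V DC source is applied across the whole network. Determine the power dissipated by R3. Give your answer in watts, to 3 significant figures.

Combine R1 and R2 into their parallel equivalent first, reducing the network to two series resistors.
R_p = (76.2×180)/(76.2+180) = 53.54 Ω
R_total = R_p + 47.0 = 53.54 + 47.0 = 100.5 Ω
I = V / R_total = 15.0 / 100.5 = 0.1492 A
All the supply current flows through R3; use P = I²R3.
P_R3 = (0.1492)² × 47.0 = 1.046 W

1.05 W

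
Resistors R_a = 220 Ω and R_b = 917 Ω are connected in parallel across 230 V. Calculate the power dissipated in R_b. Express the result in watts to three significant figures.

57.7 W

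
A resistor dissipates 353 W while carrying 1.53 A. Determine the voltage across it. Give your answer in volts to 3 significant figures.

From P = V I = I²R = V²/R, with the two given quantities we get V = P / I.
V = 353 / 1.530 = 230.7 V

231 V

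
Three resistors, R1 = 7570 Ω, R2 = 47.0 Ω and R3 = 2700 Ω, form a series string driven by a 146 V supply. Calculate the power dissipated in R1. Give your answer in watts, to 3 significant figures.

1.52 W

Every series element carries the same I. Get I from the total resistance, then P = I² × R1.
R_total = 7570 + 47.0 + 2700 = 10320 Ω
I = V / R_total = 146 / 10320 = 0.01415 A
P_R1 = I² × R1 = (0.01415)² × 7570 = 1.516 W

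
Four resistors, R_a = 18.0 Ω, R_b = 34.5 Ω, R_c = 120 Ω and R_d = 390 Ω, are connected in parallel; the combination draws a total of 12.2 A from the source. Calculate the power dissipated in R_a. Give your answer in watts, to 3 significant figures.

908 W

The branches share the same voltage, but only the total current is given — find V from the equivalent resistance first.
1/R_eq = 1/18.0 + 1/34.5 + 1/120 + 1/390 ⇒ R_eq = 10.48 Ω
V = I_total × R_eq = 12.20 × 10.48 = 127.8 V
P_R_a = V² / R_a = (127.8)² / 18.0 = 907.8 W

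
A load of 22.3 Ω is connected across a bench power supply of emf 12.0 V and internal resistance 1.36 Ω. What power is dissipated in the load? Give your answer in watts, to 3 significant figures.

5.74 W

The internal resistance and the load are in series, so the same I flows through both; get I from ε/(r+R), then I²R for the load.
I = ε / (r + R) = 12.0 / (1.36 + 22.3) = 0.5072 A
P_load = I² R = (0.5072)² × 22.3 = 5.736 W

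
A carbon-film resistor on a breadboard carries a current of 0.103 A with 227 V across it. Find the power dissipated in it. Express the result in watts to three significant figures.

23.4 W

Both the voltage across and the current through the element are known, so P = V I applies directly.
P = 227 V × 0.1030 A = 23.38 W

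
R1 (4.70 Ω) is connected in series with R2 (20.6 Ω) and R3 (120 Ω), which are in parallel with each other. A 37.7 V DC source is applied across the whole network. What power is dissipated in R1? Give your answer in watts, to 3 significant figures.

Collapse R2‖R3 to a single equivalent, reducing the network to two series elements.
R_p = (20.6×120)/(20.6+120) = 17.58 Ω
R_total = 4.70 + 17.58 = 22.28 Ω
I = V / R_total = 37.7 / 22.28 = 1.692 A
R1 is in the main series path, so its power is I²R1.
P_R1 = (1.692)² × 4.70 = 13.45 W

13.5 W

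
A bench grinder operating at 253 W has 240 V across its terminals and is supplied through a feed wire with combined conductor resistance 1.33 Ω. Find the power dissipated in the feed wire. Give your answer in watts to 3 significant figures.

The feed wire and load are in series, so the same current flows in both; the loss is I²R_line.
I = P / V = 253 / 240 = 1.054 A through the feed wire.
P_line = I² R_line = (1.054)² × 1.33 = 1.478 W

1.48 W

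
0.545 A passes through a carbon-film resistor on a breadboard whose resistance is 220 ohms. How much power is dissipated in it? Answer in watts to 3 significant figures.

Current and resistance are given, so P = I²R is the direct form.
P = (0.5450 A)² × 220 Ω = 65.35 W

65.3 W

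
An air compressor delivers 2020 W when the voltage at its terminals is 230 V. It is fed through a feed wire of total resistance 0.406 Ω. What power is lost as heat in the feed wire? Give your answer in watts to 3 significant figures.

The feed wire and load are in series, so the same current flows in both; the loss is I²R_line.
I = P / V = 2020 / 230 = 8.783 A through the feed wire.
P_line = I² R_line = (8.783)² × 0.406 = 31.32 W

31.3 W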